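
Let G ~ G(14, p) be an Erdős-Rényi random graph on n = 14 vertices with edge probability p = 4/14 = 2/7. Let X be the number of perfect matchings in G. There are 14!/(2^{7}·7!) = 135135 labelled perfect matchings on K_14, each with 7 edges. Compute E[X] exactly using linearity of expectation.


K_14 has 14!/(2^{7}·7!) = 135135 labelled perfect matchings.
For each such perfect matching H, let X_H = 1 if all 7 edges of H are present in G. Then P[X_H = 1] = p^{7} = (2/7)^{7} = 128/823543.
Summing the indicators: E[X] = Σ_H E[X_H] = 135135 · p^{7} = 135135 · 128/823543 = 2471040/117649.
Numerically: E[X] ≈ 21.

E[X] = 135135 · (2/7)^{7} = 2471040/117649 ≈ 21.


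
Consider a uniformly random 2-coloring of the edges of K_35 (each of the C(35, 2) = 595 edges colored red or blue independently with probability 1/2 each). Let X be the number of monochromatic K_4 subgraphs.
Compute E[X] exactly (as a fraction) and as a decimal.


Let X = Σ_S X_S over the C(35, 4) = 52360 subsets S of size 4, where X_S = 1 if the K_4 on S is monochromatic.
For a fixed S, the K_4 on S has C(4, 2) = 6 edges. P[all 6 edges red] = (1/2)^6, and likewise for blue, so P[monochromatic] = 2·(1/2)^6 = 2^{1 − 6} = 1/32.
Summing: E[X] = C(35, 4) · 2^{1 − 6} = 52360 · 1/32 = 6545/4.
Numerically: E[X] ≈ 1636.250.

E[X] = C(35,4)·2^(1−C(4,2)) = 6545/4 ≈ 1636.250.


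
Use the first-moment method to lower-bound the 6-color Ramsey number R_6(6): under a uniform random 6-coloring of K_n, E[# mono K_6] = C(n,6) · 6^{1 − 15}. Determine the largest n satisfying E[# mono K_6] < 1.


We need C(n, 6) · 6^{1 − 15} < 1, i.e. C(n, 6) < 6^{15 − 1} = 78364164096.
Check values of n near the boundary:
  n = 196: C(196, 6) = 72887293024; 72887293024 < 78364164096? YES
  n = 197: C(197, 6) = 75176946208; 75176946208 < 78364164096? YES
  n = 198: C(198, 6) = 77526225777; 77526225777 < 78364164096? YES
  n = 199: C(199, 6) = 79936367511; 79936367511 < 78364164096? NO
The largest n with C(n, 6) < 78364164096 is n = 198 (where E[X] = 25842075259/26121388032 ≈ 0.9893071). Hence R_6(6) > 198, i.e. R_6(6) ≥ 199.

Largest n = 198; hence R_6(6) > 198.


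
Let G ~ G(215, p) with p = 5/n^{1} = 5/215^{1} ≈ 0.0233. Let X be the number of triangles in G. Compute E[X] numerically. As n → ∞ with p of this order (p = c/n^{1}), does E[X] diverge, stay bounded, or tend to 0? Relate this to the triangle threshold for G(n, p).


Number of potential triangles: C(215, 3) = 1633355.
Each occurs with probability p³ ≈ (0.0233)³ ≈ 1.25775e-05.
By linearity: E[X] = C(215, 3)·p³ ≈ 1633355 · 1.25775e-05 ≈ 20.544.
Here α = 1, so p = 5/n is exactly at the triangle threshold p ~ 1/n. Asymptotically E[X] → c³/6 = 5³/6 = 125/6 ≈ 20.833, a bounded constant. In this regime the triangle count is asymptotically Poisson(c³/6).

E[X] ≈ 20.544; in regime p = Θ(1/n^{1}) E[X] stays bounded (at the triangle threshold p ~ 1/n).


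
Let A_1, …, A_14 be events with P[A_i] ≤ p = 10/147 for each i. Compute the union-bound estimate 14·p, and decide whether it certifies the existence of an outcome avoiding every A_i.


Union bound: P[∪_{i=1}^{14} A_i] ≤ Σ_i P[A_i] ≤ 14·p = 14·(10/147) = 20/21.
Numerically: 20/21 ≈ 0.952.
Is 20/21 < 1? YES.
Since P[∪ A_i] ≤ 20/21 < 1, the complement has P[∩ A_i^c] ≥ 1 − 20/21 = 1/21 > 0, so some outcome avoids every A_i.

14·p = 20/21 ≈ 0.952; existence CERTIFIED by the union bound.


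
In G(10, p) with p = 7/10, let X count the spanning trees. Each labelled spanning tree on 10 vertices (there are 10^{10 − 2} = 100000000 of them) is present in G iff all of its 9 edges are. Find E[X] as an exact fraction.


K_10 has 10^{10 − 2} = 100000000 labelled spanning trees.
For each such spanning tree H, let X_H = 1 if all 9 edges of H are present in G. Then P[X_H = 1] = p^{9} = (7/10)^{9} = 40353607/1000000000.
By linearity: E[X] = Σ_H E[X_H] = 100000000 · p^{9} = 100000000 · 40353607/1000000000 = 40353607/10.
Numerically: E[X] ≈ 4.04e+06.

E[X] = 100000000 · (7/10)^{9} = 40353607/10 ≈ 4.04e+06.


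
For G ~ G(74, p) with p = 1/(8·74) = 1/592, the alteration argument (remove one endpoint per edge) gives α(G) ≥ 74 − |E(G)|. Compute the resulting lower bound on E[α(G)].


E[|E(G)|] = C(74, 2)·p = 2701 · (1/592) = 73/16.
E[α(G)] ≥ n − E[|E(G)|] = 74 − 73/16 = 1111/16.
Numerically: ≈ 69.4375.
(This is only a lower bound; the true E[α(G)] may be larger.)

E[α(G)] ≥ 1111/16 ≈ 69.4375.


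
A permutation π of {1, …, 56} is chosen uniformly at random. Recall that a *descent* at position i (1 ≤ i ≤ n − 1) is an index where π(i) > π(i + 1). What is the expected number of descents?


Write X = Σ X_I over i = 1, …, 55, with X_I the indicator of one descent.
There are 55 indicators.
For each fixed i, the pair (π(i), π(i+1)) is a uniformly random ordered pair of distinct values from {1, …, 56}; by symmetry P[π(i) > π(i+1)] = 1/2.
By linearity: E[X] = 55 · (1/2) = (56 − 1) · (1/2) = 55/2 ≈ 27.500000.

E[X] = 55/2 = 27.500000.


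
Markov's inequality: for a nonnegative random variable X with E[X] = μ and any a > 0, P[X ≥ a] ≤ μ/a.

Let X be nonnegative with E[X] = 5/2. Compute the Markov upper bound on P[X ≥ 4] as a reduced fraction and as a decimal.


μ = E[X] = 5/2, a = 4.
Markov: P[X ≥ 4] ≤ μ/a = (5/2)/4 = 5/8.
Numerically: ≈ 0.625.
(Since a = 4 > μ = 2.500, the bound 5/8 is < 1 and informative.)

P[X ≥ 4] ≤ 5/8 ≈ 0.625.


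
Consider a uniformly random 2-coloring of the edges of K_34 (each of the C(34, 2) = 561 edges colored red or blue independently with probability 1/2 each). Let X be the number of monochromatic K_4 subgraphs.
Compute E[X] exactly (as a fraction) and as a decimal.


Let X = Σ_S X_S over the C(34, 4) = 46376 subsets S of size 4, where X_S = 1 if the K_4 on S is monochromatic.
For a fixed S, the K_4 on S has C(4, 2) = 6 edges. P[all 6 edges red] = (1/2)^6, and likewise for blue, so P[monochromatic] = 2·(1/2)^6 = 2^{1 − 6} = 1/32.
By linearity of expectation: E[X] = C(34, 4) · 2^{1 − 6} = 46376 · 1/32 = 5797/4.
Numerically: E[X] ≈ 1449.25000.

E[X] = C(34,4)·2^(1−C(4,2)) = 5797/4 ≈ 1449.25000.


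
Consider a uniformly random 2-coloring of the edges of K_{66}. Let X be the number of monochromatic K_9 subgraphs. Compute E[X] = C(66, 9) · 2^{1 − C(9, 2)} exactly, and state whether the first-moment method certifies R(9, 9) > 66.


E[X] = C(66, 9) · 2^{1 − 36} = 37014131440 · 2^{−35} = 37014131440/34359738368.
As a reduced fraction: E[X] = 2313383215/2147483648 ≈ 1.077.
Is E[X] < 1? NO.
Since E[X] ≥ 1, the first-moment bound is inconclusive at n = 66; it does NOT by itself certify R(9, 9) > 66.

E[X] = 2313383215/2147483648 ≈ 1.077; E[X] ≥ 1; first-moment method inconclusive here.


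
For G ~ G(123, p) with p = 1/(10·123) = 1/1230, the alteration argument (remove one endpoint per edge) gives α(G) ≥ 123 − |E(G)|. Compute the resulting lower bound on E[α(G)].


E[|E(G)|] = C(123, 2)·p = 7503 · (1/1230) = 61/10.
E[α(G)] ≥ n − E[|E(G)|] = 123 − 61/10 = 1169/10.
Numerically: ≈ 116.900000.
(This is only a lower bound; the true E[α(G)] may be larger.)

E[α(G)] ≥ 1169/10 ≈ 116.900000.


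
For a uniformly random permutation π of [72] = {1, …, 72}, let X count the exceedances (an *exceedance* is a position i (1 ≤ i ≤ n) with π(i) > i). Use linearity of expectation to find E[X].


Write X = Σ_{i=1}^{72} X_i, where X_i = 1_{π(i) > i}.
For each fixed i, π(i) is uniform over {1, …, 72} (marginal of a uniform permutation), so P[π(i) > i] = (n − i)/n. Summing: Σ_{i=1}^{72} (n − i)/n = (0 + 1 + … + 71)/72 = 72(72 − 1)/(2·72) = (72 − 1)/2.
Hence E[X] = Σ_{i=1}^{72} (72 − i)/72 = 71/2 ≈ 35.500000.

E[X] = 71/2 = 35.500000.


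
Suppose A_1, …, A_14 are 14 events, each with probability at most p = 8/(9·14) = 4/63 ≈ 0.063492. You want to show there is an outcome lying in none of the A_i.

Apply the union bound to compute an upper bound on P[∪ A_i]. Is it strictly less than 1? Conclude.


Union bound: P[∪_{i=1}^{14} A_i] ≤ Σ_i P[A_i] ≤ 14·p = 14·(4/63) = 8/9.
Numerically: 8/9 ≈ 0.888889.
Is 8/9 < 1? YES.
Since P[∪ A_i] ≤ 8/9 < 1, the complement has P[∩ A_i^c] ≥ 1 − 8/9 = 1/9 > 0, so some outcome avoids every A_i.

14·p = 8/9 ≈ 0.888889; existence CERTIFIED by the union bound.


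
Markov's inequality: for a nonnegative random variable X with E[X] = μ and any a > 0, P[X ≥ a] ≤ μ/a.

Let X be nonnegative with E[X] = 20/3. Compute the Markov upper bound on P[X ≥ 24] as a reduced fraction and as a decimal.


μ = E[X] = 20/3, a = 24.
Markov: P[X ≥ 24] ≤ μ/a = (20/3)/24 = 5/18.
Numerically: ≈ 0.278.
(Since a = 24 > μ = 6.667, the bound 5/18 is < 1 and informative.)

P[X ≥ 24] ≤ 5/18 ≈ 0.278.


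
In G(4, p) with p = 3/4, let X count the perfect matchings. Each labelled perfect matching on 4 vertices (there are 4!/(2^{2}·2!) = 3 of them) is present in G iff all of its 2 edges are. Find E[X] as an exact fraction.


K_4 has 4!/(2^{2}·2!) = 3 labelled perfect matchings.
For each such perfect matching H, let X_H = 1 if all 2 edges of H are present in G. Then P[X_H = 1] = p^{2} = (3/4)^{2} = 9/16.
Summing the indicators: E[X] = Σ_H E[X_H] = 3 · p^{2} = 3 · 9/16 = 27/16.
Numerically: E[X] ≈ 1.69.

E[X] = 3 · (3/4)^{2} = 27/16 ≈ 1.69.


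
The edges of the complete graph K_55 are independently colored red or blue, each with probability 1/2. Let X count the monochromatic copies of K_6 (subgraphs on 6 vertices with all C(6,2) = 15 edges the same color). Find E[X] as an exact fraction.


Let X = Σ_S X_S over the C(55, 6) = 28989675 subsets S of size 6, where X_S = 1 if the K_6 on S is monochromatic.
For a fixed S, the K_6 on S has C(6, 2) = 15 edges. P[all 15 edges red] = (1/2)^15, and likewise for blue, so P[monochromatic] = 2·(1/2)^15 = 2^{1 − 15} = 1/16384.
Summing: E[X] = C(55, 6) · 2^{1 − 15} = 28989675 · 1/16384 = 28989675/16384.
Numerically: E[X] ≈ 1769.389.

E[X] = C(55,6)·2^(1−C(6,2)) = 28989675/16384 ≈ 1769.389.


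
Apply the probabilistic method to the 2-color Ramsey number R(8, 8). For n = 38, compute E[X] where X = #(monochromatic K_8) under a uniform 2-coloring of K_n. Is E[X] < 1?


E[X] = C(38, 8) · 2^{1 − 28} = 48903492 · 2^{−27} = 48903492/134217728.
As a reduced fraction: E[X] = 12225873/33554432 ≈ 0.36436.
Is E[X] < 1? YES.
Since E[X] < 1, there exists a 2-coloring of K_{38} with no monochromatic K_8; hence R(8, 8) > 38.

E[X] = 12225873/33554432 ≈ 0.36436; E[X] < 1, so R(8, 8) > 38.


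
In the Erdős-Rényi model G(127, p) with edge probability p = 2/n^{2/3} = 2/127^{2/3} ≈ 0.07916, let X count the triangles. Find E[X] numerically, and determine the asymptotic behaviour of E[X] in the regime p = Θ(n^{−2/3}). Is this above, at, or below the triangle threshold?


Number of potential triangles: C(127, 3) = 333375.
Each occurs with probability p³ ≈ (0.07916)³ ≈ 4.960010e-04.
By linearity: E[X] = C(127, 3)·p³ ≈ 333375 · 4.960010e-04 ≈ 165.3543.
Since α = 2/3 < 1, p = c/n^{2/3} ≫ 1/n is above the triangle threshold p ~ 1/n. Asymptotically E[X] ~ (c³/6)·n^{3(1−α)} = (2³/6)·n^{1} → ∞; triangles are abundant w.h.p.

E[X] ≈ 165.3543; in regime p = Θ(1/n^{2/3}) E[X] diverges (above the triangle threshold p ~ 1/n).


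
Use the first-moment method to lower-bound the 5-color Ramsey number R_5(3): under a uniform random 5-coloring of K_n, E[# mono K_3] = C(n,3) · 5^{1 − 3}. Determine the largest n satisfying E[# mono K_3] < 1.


We need C(n, 3) · 5^{1 − 3} < 1, i.e. C(n, 3) < 5^{3 − 1} = 25.
Check values of n near the boundary:
  n = 4: C(4, 3) = 4; 4 < 25? YES
  n = 5: C(5, 3) = 10; 10 < 25? YES
  n = 6: C(6, 3) = 20; 20 < 25? YES
  n = 7: C(7, 3) = 35; 35 < 25? NO
  n = 8: C(8, 3) = 56; 56 < 25? NO
The largest n with C(n, 3) < 25 is n = 6 (where E[X] = 4/5 ≈ 0.80000). Hence R_5(3) > 6, i.e. R_5(3) ≥ 7.

Largest n = 6; hence R_5(3) > 6.


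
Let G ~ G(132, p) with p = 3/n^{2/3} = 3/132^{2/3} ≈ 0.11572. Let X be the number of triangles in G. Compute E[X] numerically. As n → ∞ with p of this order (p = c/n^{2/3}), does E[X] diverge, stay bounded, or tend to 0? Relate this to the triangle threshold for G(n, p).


Number of potential triangles: C(132, 3) = 374660.
Each occurs with probability p³ ≈ (0.11572)³ ≈ 1.5495868e-03.
By linearity: E[X] = C(132, 3)·p³ ≈ 374660 · 1.5495868e-03 ≈ 580.56818.
Since α = 2/3 < 1, p = c/n^{2/3} ≫ 1/n is above the triangle threshold p ~ 1/n. Asymptotically E[X] ~ (c³/6)·n^{3(1−α)} = (3³/6)·n^{1} → ∞; triangles are abundant w.h.p.

E[X] ≈ 580.56818; in regime p = Θ(1/n^{2/3}) E[X] diverges (above the triangle threshold p ~ 1/n).


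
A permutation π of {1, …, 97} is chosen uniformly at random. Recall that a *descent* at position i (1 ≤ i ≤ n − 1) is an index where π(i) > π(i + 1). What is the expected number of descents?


Write X = Σ X_I over i = 1, …, 96, with X_I the indicator of one descent.
There are 96 indicators.
For each fixed i, the pair (π(i), π(i+1)) is a uniformly random ordered pair of distinct values from {1, …, 97}; by symmetry P[π(i) > π(i+1)] = 1/2.
By linearity: E[X] = 96 · (1/2) = (97 − 1) · (1/2) = 48 ≈ 48.0000.

E[X] = 48 = 48.0000.


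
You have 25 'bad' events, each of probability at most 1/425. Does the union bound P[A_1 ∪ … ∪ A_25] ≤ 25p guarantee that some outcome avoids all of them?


Union bound: P[∪_{i=1}^{25} A_i] ≤ Σ_i P[A_i] ≤ 25·p = 25·(1/425) = 1/17.
Numerically: 1/17 ≈ 0.058824.
Is 1/17 < 1? YES.
Since P[∪ A_i] ≤ 1/17 < 1, the complement has P[∩ A_i^c] ≥ 1 − 1/17 = 16/17 > 0, so some outcome avoids every A_i.

25·p = 1/17 ≈ 0.058824; existence CERTIFIED by the union bound.


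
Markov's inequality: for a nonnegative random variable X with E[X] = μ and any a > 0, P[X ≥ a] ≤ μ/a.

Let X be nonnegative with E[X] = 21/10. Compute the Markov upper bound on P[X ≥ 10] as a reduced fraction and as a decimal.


μ = E[X] = 21/10, a = 10.
Markov: P[X ≥ 10] ≤ μ/a = (21/10)/10 = 21/100.
Numerically: ≈ 0.21000.
(Since a = 10 > μ = 2.10000, the bound 21/100 is < 1 and informative.)

P[X ≥ 10] ≤ 21/100 ≈ 0.21000.


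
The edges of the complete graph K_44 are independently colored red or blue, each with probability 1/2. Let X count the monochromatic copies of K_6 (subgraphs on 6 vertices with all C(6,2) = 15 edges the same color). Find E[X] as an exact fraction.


Let X = Σ_S X_S over the C(44, 6) = 7059052 subsets S of size 6, where X_S = 1 if the K_6 on S is monochromatic.
For a fixed S, the K_6 on S has C(6, 2) = 15 edges. P[all 15 edges red] = (1/2)^15, and likewise for blue, so P[monochromatic] = 2·(1/2)^15 = 2^{1 − 15} = 1/16384.
Summing: E[X] = C(44, 6) · 2^{1 − 15} = 7059052 · 1/16384 = 1764763/4096.
Numerically: E[X] ≈ 430.850342.

E[X] = C(44,6)·2^(1−C(6,2)) = 1764763/4096 ≈ 430.850342.


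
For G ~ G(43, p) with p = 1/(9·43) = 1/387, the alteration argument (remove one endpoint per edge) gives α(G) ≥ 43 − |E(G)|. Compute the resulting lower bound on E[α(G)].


E[|E(G)|] = C(43, 2)·p = 903 · (1/387) = 7/3.
E[α(G)] ≥ n − E[|E(G)|] = 43 − 7/3 = 122/3.
Numerically: ≈ 40.6667.
(This is only a lower bound; the true E[α(G)] may be larger.)

E[α(G)] ≥ 122/3 ≈ 40.6667.


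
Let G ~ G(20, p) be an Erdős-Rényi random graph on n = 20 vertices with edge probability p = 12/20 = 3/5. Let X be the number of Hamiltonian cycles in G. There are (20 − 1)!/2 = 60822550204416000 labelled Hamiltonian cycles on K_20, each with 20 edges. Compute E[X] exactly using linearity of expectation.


K_20 has (20 − 1)!/2 = 60822550204416000 labelled Hamiltonian cycles.
For each such Hamiltonian cycle H, let X_H = 1 if all 20 edges of H are present in G. Then P[X_H = 1] = p^{20} = (3/5)^{20} = 3486784401/95367431640625.
By linearity: E[X] = Σ_H E[X_H] = 60822550204416000 · p^{20} = 60822550204416000 · 3486784401/95367431640625 = 1696600954254376560918528/762939453125.
Numerically: E[X] ≈ 2.22377e+12.

E[X] = 60822550204416000 · (3/5)^{20} = 1696600954254376560918528/762939453125 ≈ 2.22377e+12.


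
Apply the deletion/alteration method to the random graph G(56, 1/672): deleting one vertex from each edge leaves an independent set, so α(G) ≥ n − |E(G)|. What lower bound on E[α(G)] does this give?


E[|E(G)|] = C(56, 2)·p = 1540 · (1/672) = 55/24.
E[α(G)] ≥ n − E[|E(G)|] = 56 − 55/24 = 1289/24.
Numerically: ≈ 53.7083.
(This is only a lower bound; the true E[α(G)] may be larger.)

E[α(G)] ≥ 1289/24 ≈ 53.7083.


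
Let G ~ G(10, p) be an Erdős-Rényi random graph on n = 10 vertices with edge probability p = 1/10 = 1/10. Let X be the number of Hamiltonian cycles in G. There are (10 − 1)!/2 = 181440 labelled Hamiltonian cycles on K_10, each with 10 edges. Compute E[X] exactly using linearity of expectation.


K_10 has (10 − 1)!/2 = 181440 labelled Hamiltonian cycles.
For each such Hamiltonian cycle H, let X_H = 1 if all 10 edges of H are present in G. Then P[X_H = 1] = p^{10} = (1/10)^{10} = 1/10000000000.
By linearity: E[X] = Σ_H E[X_H] = 181440 · p^{10} = 181440 · 1/10000000000 = 567/31250000.
Numerically: E[X] ≈ 1.81e-05.

E[X] = 181440 · (1/10)^{10} = 567/31250000 ≈ 1.81e-05.


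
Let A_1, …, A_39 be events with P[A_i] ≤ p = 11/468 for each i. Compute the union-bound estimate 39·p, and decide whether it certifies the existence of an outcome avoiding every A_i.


Union bound: P[∪_{i=1}^{39} A_i] ≤ Σ_i P[A_i] ≤ 39·p = 39·(11/468) = 11/12.
Numerically: 11/12 ≈ 0.917.
Is 11/12 < 1? YES.
Since P[∪ A_i] ≤ 11/12 < 1, the complement has P[∩ A_i^c] ≥ 1 − 11/12 = 1/12 > 0, so some outcome avoids every A_i.

39·p = 11/12 ≈ 0.917; existence CERTIFIED by the union bound.


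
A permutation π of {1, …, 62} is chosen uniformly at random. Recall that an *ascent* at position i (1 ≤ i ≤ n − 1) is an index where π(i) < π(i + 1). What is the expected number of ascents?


Write X = Σ X_I over i = 1, …, 61, with X_I the indicator of one ascent.
There are 61 indicators.
For each fixed i, the pair (π(i), π(i+1)) is a uniformly random ordered pair of distinct values from {1, …, 62}; by symmetry P[π(i) < π(i+1)] = 1/2.
By linearity: E[X] = 61 · (1/2) = (62 − 1) · (1/2) = 61/2 ≈ 30.500.

E[X] = 61/2 = 30.500.


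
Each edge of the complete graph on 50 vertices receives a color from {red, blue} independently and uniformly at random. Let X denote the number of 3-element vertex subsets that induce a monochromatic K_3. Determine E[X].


Let X = Σ_S X_S over the C(50, 3) = 19600 subsets S of size 3, where X_S = 1 if the K_3 on S is monochromatic.
For a fixed S, the K_3 on S has C(3, 2) = 3 edges. P[all 3 edges red] = (1/2)^3, and likewise for blue, so P[monochromatic] = 2·(1/2)^3 = 2^{1 − 3} = 1/4.
By linearity: E[X] = C(50, 3) · 2^{1 − 3} = 19600 · 1/4 = 4900.
Numerically: E[X] ≈ 4900.0000.

E[X] = C(50,3)·2^(1−C(3,2)) = 4900 ≈ 4900.0000.


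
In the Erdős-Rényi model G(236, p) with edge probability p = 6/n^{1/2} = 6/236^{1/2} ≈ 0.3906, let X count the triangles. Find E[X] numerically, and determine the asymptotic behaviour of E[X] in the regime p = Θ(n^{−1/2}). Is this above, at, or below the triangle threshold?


Number of potential triangles: C(236, 3) = 2162940.
Each occurs with probability p³ ≈ (0.3906)³ ≈ 5.957798e-02.
By linearity: E[X] = C(236, 3)·p³ ≈ 2162940 · 5.957798e-02 ≈ 128863.5879.
Since α = 1/2 < 1, p = c/n^{1/2} ≫ 1/n is above the triangle threshold p ~ 1/n. Asymptotically E[X] ~ (c³/6)·n^{3(1−α)} = (6³/6)·n^{1.5} → ∞; triangles are abundant w.h.p.

E[X] ≈ 128863.5879; in regime p = Θ(1/n^{1/2}) E[X] diverges (above the triangle threshold p ~ 1/n).


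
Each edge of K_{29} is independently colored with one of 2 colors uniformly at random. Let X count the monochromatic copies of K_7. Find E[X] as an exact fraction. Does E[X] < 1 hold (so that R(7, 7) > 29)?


E[X] = C(29, 7) · 2^{1 − 21} = 1560780 · 2^{−20} = 1560780/1048576.
As a reduced fraction: E[X] = 390195/262144 ≈ 1.4885.
Is E[X] < 1? NO.
Since E[X] ≥ 1, the first-moment bound is inconclusive at n = 29; it does NOT by itself certify R(7, 7) > 29.

E[X] = 390195/262144 ≈ 1.4885; E[X] ≥ 1; first-moment method inconclusive here.


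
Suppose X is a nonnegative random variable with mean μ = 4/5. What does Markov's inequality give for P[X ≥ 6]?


μ = E[X] = 4/5, a = 6.
Markov: P[X ≥ 6] ≤ μ/a = (4/5)/6 = 2/15.
Numerically: ≈ 0.133.
(Since a = 6 > μ = 0.800, the bound 2/15 is < 1 and informative.)

P[X ≥ 6] ≤ 2/15 ≈ 0.133.


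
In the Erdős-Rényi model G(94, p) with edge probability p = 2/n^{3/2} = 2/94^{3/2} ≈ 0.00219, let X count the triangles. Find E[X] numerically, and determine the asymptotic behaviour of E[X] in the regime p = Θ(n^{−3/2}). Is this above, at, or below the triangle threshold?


Number of potential triangles: C(94, 3) = 134044.
Each occurs with probability p³ ≈ (0.00219)³ ≈ 1.05685e-08.
By linearity: E[X] = C(94, 3)·p³ ≈ 134044 · 1.05685e-08 ≈ 0.001.
Since α = 3/2 > 1, p = c/n^{3/2} = o(1/n) is below the triangle threshold p ~ 1/n. Asymptotically E[X] ~ (c³/6)·n^{3(1−α)} = (2³/6)·n^{-1.5} → 0, so by Markov's inequality G has no triangles w.h.p.

E[X] ≈ 0.001; in regime p = Θ(1/n^{3/2}) E[X] tends to 0 (below the triangle threshold p ~ 1/n).


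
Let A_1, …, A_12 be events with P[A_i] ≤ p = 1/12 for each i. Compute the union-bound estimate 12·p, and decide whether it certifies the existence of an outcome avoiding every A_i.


Union bound: P[∪_{i=1}^{12} A_i] ≤ Σ_i P[A_i] ≤ 12·p = 12·(1/12) = 1.
Numerically: 1 ≈ 1.0000.
Is 1 < 1? NO.
Since the bound 1 is ≥ 1, the union bound is uninformative here; it does NOT by itself certify existence.

12·p = 1 ≈ 1.0000; existence NOT certified by the union bound.


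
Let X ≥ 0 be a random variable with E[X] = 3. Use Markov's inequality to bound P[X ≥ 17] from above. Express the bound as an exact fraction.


μ = E[X] = 3, a = 17.
Markov: P[X ≥ 17] ≤ μ/a = (3)/17 = 3/17.
Numerically: ≈ 0.176.
(Since a = 17 > μ = 3.000, the bound 3/17 is < 1 and informative.)

P[X ≥ 17] ≤ 3/17 ≈ 0.176.


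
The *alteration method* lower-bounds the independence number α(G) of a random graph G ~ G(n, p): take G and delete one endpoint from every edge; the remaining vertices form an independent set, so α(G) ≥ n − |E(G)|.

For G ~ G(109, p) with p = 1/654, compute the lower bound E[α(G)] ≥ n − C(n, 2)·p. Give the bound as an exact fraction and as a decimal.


E[|E(G)|] = C(109, 2)·p = 5886 · (1/654) = 9.
E[α(G)] ≥ n − E[|E(G)|] = 109 − 9 = 100.
Numerically: ≈ 100.0000.
(This is only a lower bound; the true E[α(G)] may be larger.)

E[α(G)] ≥ 100 ≈ 100.0000.


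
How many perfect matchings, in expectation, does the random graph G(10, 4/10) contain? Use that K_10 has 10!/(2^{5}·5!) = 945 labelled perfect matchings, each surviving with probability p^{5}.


K_10 has 10!/(2^{5}·5!) = 945 labelled perfect matchings.
For each such perfect matching H, let X_H = 1 if all 5 edges of H are present in G. Then P[X_H = 1] = p^{5} = (2/5)^{5} = 32/3125.
By linearity of expectation: E[X] = Σ_H E[X_H] = 945 · p^{5} = 945 · 32/3125 = 6048/625.
Numerically: E[X] ≈ 9.68.

E[X] = 945 · (2/5)^{5} = 6048/625 ≈ 9.68.


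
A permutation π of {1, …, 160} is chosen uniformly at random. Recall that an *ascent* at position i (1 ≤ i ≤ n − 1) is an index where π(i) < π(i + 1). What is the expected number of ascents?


Write X = Σ X_I over i = 1, …, 159, with X_I the indicator of one ascent.
There are 159 indicators.
For each fixed i, the pair (π(i), π(i+1)) is a uniformly random ordered pair of distinct values from {1, …, 160}; by symmetry P[π(i) < π(i+1)] = 1/2.
By linearity: E[X] = 159 · (1/2) = (160 − 1) · (1/2) = 159/2 ≈ 79.50000.

E[X] = 159/2 = 79.50000.


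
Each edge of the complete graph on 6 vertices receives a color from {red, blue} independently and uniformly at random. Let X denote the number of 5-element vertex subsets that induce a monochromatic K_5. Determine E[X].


Let X = Σ_S X_S over the C(6, 5) = 6 subsets S of size 5, where X_S = 1 if the K_5 on S is monochromatic.
For a fixed S, the K_5 on S has C(5, 2) = 10 edges. P[all 10 edges red] = (1/2)^10, and likewise for blue, so P[monochromatic] = 2·(1/2)^10 = 2^{1 − 10} = 1/512.
By linearity of expectation: E[X] = C(6, 5) · 2^{1 − 10} = 6 · 1/512 = 3/256.
Numerically: E[X] ≈ 0.01172.

E[X] = C(6,5)·2^(1−C(5,2)) = 3/256 ≈ 0.01172.


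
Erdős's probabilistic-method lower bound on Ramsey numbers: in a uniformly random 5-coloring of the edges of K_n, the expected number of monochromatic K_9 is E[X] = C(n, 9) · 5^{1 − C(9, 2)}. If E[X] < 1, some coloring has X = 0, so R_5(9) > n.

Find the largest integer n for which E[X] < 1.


We need C(n, 9) · 5^{1 − 36} < 1, i.e. C(n, 9) < 5^{36 − 1} = 2910383045673370361328125.
Check values of n near the boundary:
  n = 2170: C(2170, 9) = 2891746779868845075610510; 2891746779868845075610510 < 2910383045673370361328125? YES
  n = 2171: C(2171, 9) = 2903784578674959601827205; 2903784578674959601827205 < 2910383045673370361328125? YES
  n = 2172: C(2172, 9) = 2915866900084148060642020; 2915866900084148060642020 < 2910383045673370361328125? NO
  n = 2173: C(2173, 9) = 2927993888115921319674265; 2927993888115921319674265 < 2910383045673370361328125? NO
  n = 2174: C(2174, 9) = 2940165687188920530702934; 2940165687188920530702934 < 2910383045673370361328125? NO
The largest n with C(n, 9) < 2910383045673370361328125 is n = 2171 (where E[X] = 580756915734991920365441/582076609134674072265625 ≈ 0.9977). Hence R_5(9) > 2171, i.e. R_5(9) ≥ 2172.

Largest n = 2171; hence R_5(9) > 2171.


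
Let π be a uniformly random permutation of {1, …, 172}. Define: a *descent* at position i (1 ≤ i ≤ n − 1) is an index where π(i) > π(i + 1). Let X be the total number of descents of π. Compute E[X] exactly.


Write X = Σ X_I over i = 1, …, 171, with X_I the indicator of one descent.
There are 171 indicators.
For each fixed i, the pair (π(i), π(i+1)) is a uniformly random ordered pair of distinct values from {1, …, 172}; by symmetry P[π(i) > π(i+1)] = 1/2.
By linearity: E[X] = 171 · (1/2) = (172 − 1) · (1/2) = 171/2 ≈ 85.500000.

E[X] = 171/2 = 85.500000.


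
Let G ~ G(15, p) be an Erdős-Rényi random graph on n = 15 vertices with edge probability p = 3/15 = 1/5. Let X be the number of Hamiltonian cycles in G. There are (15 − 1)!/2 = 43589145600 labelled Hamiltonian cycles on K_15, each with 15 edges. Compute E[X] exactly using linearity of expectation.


K_15 has (15 − 1)!/2 = 43589145600 labelled Hamiltonian cycles.
For each such Hamiltonian cycle H, let X_H = 1 if all 15 edges of H are present in G. Then P[X_H = 1] = p^{15} = (1/5)^{15} = 1/30517578125.
Summing the indicators: E[X] = Σ_H E[X_H] = 43589145600 · p^{15} = 43589145600 · 1/30517578125 = 1743565824/1220703125.
Numerically: E[X] ≈ 1.43.

E[X] = 43589145600 · (1/5)^{15} = 1743565824/1220703125 ≈ 1.43.


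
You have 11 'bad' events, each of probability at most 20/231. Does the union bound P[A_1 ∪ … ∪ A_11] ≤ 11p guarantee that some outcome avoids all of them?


Union bound: P[∪_{i=1}^{11} A_i] ≤ Σ_i P[A_i] ≤ 11·p = 11·(20/231) = 20/21.
Numerically: 20/21 ≈ 0.952381.
Is 20/21 < 1? YES.
Since P[∪ A_i] ≤ 20/21 < 1, the complement has P[∩ A_i^c] ≥ 1 − 20/21 = 1/21 > 0, so some outcome avoids every A_i.

11·p = 20/21 ≈ 0.952381; existence CERTIFIED by the union bound.


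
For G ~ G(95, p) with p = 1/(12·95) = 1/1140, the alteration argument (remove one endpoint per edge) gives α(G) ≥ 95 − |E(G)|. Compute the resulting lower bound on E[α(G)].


E[|E(G)|] = C(95, 2)·p = 4465 · (1/1140) = 47/12.
E[α(G)] ≥ n − E[|E(G)|] = 95 − 47/12 = 1093/12.
Numerically: ≈ 91.08333.
(This is only a lower bound; the true E[α(G)] may be larger.)

E[α(G)] ≥ 1093/12 ≈ 91.08333.


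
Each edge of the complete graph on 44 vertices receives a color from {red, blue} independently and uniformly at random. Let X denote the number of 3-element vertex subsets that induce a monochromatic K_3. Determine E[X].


Let X = Σ_S X_S over the C(44, 3) = 13244 subsets S of size 3, where X_S = 1 if the K_3 on S is monochromatic.
For a fixed S, the K_3 on S has C(3, 2) = 3 edges. P[all 3 edges red] = (1/2)^3, and likewise for blue, so P[monochromatic] = 2·(1/2)^3 = 2^{1 − 3} = 1/4.
By linearity of expectation: E[X] = C(44, 3) · 2^{1 − 3} = 13244 · 1/4 = 3311.
Numerically: E[X] ≈ 3311.000000.

E[X] = C(44,3)·2^(1−C(3,2)) = 3311 ≈ 3311.000000.


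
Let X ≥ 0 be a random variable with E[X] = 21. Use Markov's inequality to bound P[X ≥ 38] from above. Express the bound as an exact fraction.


μ = E[X] = 21, a = 38.
Markov: P[X ≥ 38] ≤ μ/a = (21)/38 = 21/38.
Numerically: ≈ 0.5526.
(Since a = 38 > μ = 21.0000, the bound 21/38 is < 1 and informative.)

P[X ≥ 38] ≤ 21/38 ≈ 0.5526.


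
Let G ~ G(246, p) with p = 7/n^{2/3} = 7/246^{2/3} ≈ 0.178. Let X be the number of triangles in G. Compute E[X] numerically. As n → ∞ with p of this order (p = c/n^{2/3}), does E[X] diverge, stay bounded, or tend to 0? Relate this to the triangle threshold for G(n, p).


Number of potential triangles: C(246, 3) = 2450980.
Each occurs with probability p³ ≈ (0.178)³ ≈ 5.66792e-03.
By linearity: E[X] = C(246, 3)·p³ ≈ 2450980 · 5.66792e-03 ≈ 13891.965.
Since α = 2/3 < 1, p = c/n^{2/3} ≫ 1/n is above the triangle threshold p ~ 1/n. Asymptotically E[X] ~ (c³/6)·n^{3(1−α)} = (7³/6)·n^{1} → ∞; triangles are abundant w.h.p.

E[X] ≈ 13891.965; in regime p = Θ(1/n^{2/3}) E[X] diverges (above the triangle threshold p ~ 1/n).


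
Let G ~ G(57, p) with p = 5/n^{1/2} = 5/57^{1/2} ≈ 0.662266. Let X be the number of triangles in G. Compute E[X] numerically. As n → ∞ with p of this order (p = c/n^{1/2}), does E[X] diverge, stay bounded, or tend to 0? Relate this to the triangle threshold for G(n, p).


Number of potential triangles: C(57, 3) = 29260.
Each occurs with probability p³ ≈ (0.662266)³ ≈ 2.90467622e-01.
By linearity: E[X] = C(57, 3)·p³ ≈ 29260 · 2.90467622e-01 ≈ 8499.082625.
Since α = 1/2 < 1, p = c/n^{1/2} ≫ 1/n is above the triangle threshold p ~ 1/n. Asymptotically E[X] ~ (c³/6)·n^{3(1−α)} = (5³/6)·n^{1.5} → ∞; triangles are abundant w.h.p.

E[X] ≈ 8499.082625; in regime p = Θ(1/n^{1/2}) E[X] diverges (above the triangle threshold p ~ 1/n).


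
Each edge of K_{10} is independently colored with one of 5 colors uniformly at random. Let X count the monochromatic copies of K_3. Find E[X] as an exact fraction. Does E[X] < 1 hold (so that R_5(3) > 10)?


E[X] = C(10, 3) · 5^{1 − 3} = 120 · 5^{−2} = 120/25.
As a reduced fraction: E[X] = 24/5 ≈ 4.8000.
Is E[X] < 1? NO.
Since E[X] ≥ 1, the first-moment bound is inconclusive at n = 10; it does NOT by itself certify R_5(3) > 10.

E[X] = 24/5 ≈ 4.8000; E[X] ≥ 1; first-moment method inconclusive here.


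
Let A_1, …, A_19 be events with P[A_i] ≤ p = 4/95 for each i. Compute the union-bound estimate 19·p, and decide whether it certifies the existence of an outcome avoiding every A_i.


Union bound: P[∪_{i=1}^{19} A_i] ≤ Σ_i P[A_i] ≤ 19·p = 19·(4/95) = 4/5.
Numerically: 4/5 ≈ 0.800.
Is 4/5 < 1? YES.
Since P[∪ A_i] ≤ 4/5 < 1, the complement has P[∩ A_i^c] ≥ 1 − 4/5 = 1/5 > 0, so some outcome avoids every A_i.

19·p = 4/5 ≈ 0.800; existence CERTIFIED by the union bound.


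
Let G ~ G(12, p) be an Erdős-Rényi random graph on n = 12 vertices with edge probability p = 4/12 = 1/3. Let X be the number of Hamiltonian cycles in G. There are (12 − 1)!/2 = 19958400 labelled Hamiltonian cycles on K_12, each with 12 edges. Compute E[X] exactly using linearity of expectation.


K_12 has (12 − 1)!/2 = 19958400 labelled Hamiltonian cycles.
For each such Hamiltonian cycle H, let X_H = 1 if all 12 edges of H are present in G. Then P[X_H = 1] = p^{12} = (1/3)^{12} = 1/531441.
Summing the indicators: E[X] = Σ_H E[X_H] = 19958400 · p^{12} = 19958400 · 1/531441 = 246400/6561.
Numerically: E[X] ≈ 37.5553.

E[X] = 19958400 · (1/3)^{12} = 246400/6561 ≈ 37.5553.


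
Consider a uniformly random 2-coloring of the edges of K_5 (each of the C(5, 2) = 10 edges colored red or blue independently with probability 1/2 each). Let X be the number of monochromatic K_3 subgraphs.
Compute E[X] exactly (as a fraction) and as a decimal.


Let X = Σ_S X_S over the C(5, 3) = 10 subsets S of size 3, where X_S = 1 if the K_3 on S is monochromatic.
For a fixed S, the K_3 on S has C(3, 2) = 3 edges. P[all 3 edges red] = (1/2)^3, and likewise for blue, so P[monochromatic] = 2·(1/2)^3 = 2^{1 − 3} = 1/4.
By linearity: E[X] = C(5, 3) · 2^{1 − 3} = 10 · 1/4 = 5/2.
Numerically: E[X] ≈ 2.5000.

E[X] = C(5,3)·2^(1−C(3,2)) = 5/2 ≈ 2.5000.


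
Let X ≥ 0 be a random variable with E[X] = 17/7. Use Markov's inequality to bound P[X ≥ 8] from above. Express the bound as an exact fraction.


μ = E[X] = 17/7, a = 8.
Markov: P[X ≥ 8] ≤ μ/a = (17/7)/8 = 17/56.
Numerically: ≈ 0.304.
(Since a = 8 > μ = 2.429, the bound 17/56 is < 1 and informative.)

P[X ≥ 8] ≤ 17/56 ≈ 0.304.


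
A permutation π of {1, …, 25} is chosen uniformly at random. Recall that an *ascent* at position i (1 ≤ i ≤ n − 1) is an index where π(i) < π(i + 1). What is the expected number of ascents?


Write X = Σ X_I over i = 1, …, 24, with X_I the indicator of one ascent.
There are 24 indicators.
For each fixed i, the pair (π(i), π(i+1)) is a uniformly random ordered pair of distinct values from {1, …, 25}; by symmetry P[π(i) < π(i+1)] = 1/2.
By linearity: E[X] = 24 · (1/2) = (25 − 1) · (1/2) = 12 ≈ 12.000000.

E[X] = 12 = 12.000000.


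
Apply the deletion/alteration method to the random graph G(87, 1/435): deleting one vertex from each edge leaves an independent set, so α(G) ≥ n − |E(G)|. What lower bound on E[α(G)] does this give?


E[|E(G)|] = C(87, 2)·p = 3741 · (1/435) = 43/5.
E[α(G)] ≥ n − E[|E(G)|] = 87 − 43/5 = 392/5.
Numerically: ≈ 78.4000.
(This is only a lower bound; the true E[α(G)] may be larger.)

E[α(G)] ≥ 392/5 ≈ 78.4000.


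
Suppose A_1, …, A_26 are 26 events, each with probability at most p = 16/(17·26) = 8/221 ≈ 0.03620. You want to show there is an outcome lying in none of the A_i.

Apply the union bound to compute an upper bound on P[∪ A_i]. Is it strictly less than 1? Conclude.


Union bound: P[∪_{i=1}^{26} A_i] ≤ Σ_i P[A_i] ≤ 26·p = 26·(8/221) = 16/17.
Numerically: 16/17 ≈ 0.94118.
Is 16/17 < 1? YES.
Since P[∪ A_i] ≤ 16/17 < 1, the complement has P[∩ A_i^c] ≥ 1 − 16/17 = 1/17 > 0, so some outcome avoids every A_i.

26·p = 16/17 ≈ 0.94118; existence CERTIFIED by the union bound.


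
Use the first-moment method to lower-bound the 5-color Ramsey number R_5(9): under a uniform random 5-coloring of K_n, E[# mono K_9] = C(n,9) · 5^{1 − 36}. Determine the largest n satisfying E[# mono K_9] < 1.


We need C(n, 9) · 5^{1 − 36} < 1, i.e. C(n, 9) < 5^{36 − 1} = 2910383045673370361328125.
Check values of n near the boundary:
  n = 2170: C(2170, 9) = 2891746779868845075610510; 2891746779868845075610510 < 2910383045673370361328125? YES
  n = 2171: C(2171, 9) = 2903784578674959601827205; 2903784578674959601827205 < 2910383045673370361328125? YES
  n = 2172: C(2172, 9) = 2915866900084148060642020; 2915866900084148060642020 < 2910383045673370361328125? NO
  n = 2173: C(2173, 9) = 2927993888115921319674265; 2927993888115921319674265 < 2910383045673370361328125? NO
  n = 2174: C(2174, 9) = 2940165687188920530702934; 2940165687188920530702934 < 2910383045673370361328125? NO
The largest n with C(n, 9) < 2910383045673370361328125 is n = 2171 (where E[X] = 580756915734991920365441/582076609134674072265625 ≈ 0.9977328). Hence R_5(9) > 2171, i.e. R_5(9) ≥ 2172.

Largest n = 2171; hence R_5(9) > 2171.


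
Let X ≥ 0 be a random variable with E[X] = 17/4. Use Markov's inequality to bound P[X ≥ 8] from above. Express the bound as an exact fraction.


μ = E[X] = 17/4, a = 8.
Markov: P[X ≥ 8] ≤ μ/a = (17/4)/8 = 17/32.
Numerically: ≈ 0.531.
(Since a = 8 > μ = 4.250, the bound 17/32 is < 1 and informative.)

P[X ≥ 8] ≤ 17/32 ≈ 0.531.


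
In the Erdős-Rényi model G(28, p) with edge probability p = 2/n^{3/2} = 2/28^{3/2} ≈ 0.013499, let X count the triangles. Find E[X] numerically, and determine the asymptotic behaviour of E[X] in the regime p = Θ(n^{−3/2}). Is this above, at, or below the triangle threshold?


Number of potential triangles: C(28, 3) = 3276.
Each occurs with probability p³ ≈ (0.013499)³ ≈ 2.4596813e-06.
By linearity: E[X] = C(28, 3)·p³ ≈ 3276 · 2.4596813e-06 ≈ 0.00806.
Since α = 3/2 > 1, p = c/n^{3/2} = o(1/n) is below the triangle threshold p ~ 1/n. Asymptotically E[X] ~ (c³/6)·n^{3(1−α)} = (2³/6)·n^{-1.5} → 0, so by Markov's inequality G has no triangles w.h.p.

E[X] ≈ 0.00806; in regime p = Θ(1/n^{3/2}) E[X] tends to 0 (below the triangle threshold p ~ 1/n).


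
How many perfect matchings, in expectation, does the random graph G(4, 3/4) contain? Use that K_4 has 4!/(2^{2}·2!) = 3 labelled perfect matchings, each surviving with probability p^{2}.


K_4 has 4!/(2^{2}·2!) = 3 labelled perfect matchings.
For each such perfect matching H, let X_H = 1 if all 2 edges of H are present in G. Then P[X_H = 1] = p^{2} = (3/4)^{2} = 9/16.
Summing the indicators: E[X] = Σ_H E[X_H] = 3 · p^{2} = 3 · 9/16 = 27/16.
Numerically: E[X] ≈ 1.6875.

E[X] = 3 · (3/4)^{2} = 27/16 ≈ 1.6875.


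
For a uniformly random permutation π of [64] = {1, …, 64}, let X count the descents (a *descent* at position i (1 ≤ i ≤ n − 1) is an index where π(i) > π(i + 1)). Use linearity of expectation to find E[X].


Write X = Σ X_I over i = 1, …, 63, with X_I the indicator of one descent.
There are 63 indicators.
For each fixed i, the pair (π(i), π(i+1)) is a uniformly random ordered pair of distinct values from {1, …, 64}; by symmetry P[π(i) > π(i+1)] = 1/2.
By linearity: E[X] = 63 · (1/2) = (64 − 1) · (1/2) = 63/2 ≈ 31.500000.

E[X] = 63/2 = 31.500000.


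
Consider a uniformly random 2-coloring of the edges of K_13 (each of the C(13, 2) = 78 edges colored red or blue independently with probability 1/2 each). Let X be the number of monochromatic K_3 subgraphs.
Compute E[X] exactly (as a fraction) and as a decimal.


Let X = Σ_S X_S over the C(13, 3) = 286 subsets S of size 3, where X_S = 1 if the K_3 on S is monochromatic.
For a fixed S, the K_3 on S has C(3, 2) = 3 edges. P[all 3 edges red] = (1/2)^3, and likewise for blue, so P[monochromatic] = 2·(1/2)^3 = 2^{1 − 3} = 1/4.
By linearity: E[X] = C(13, 3) · 2^{1 − 3} = 286 · 1/4 = 143/2.
Numerically: E[X] ≈ 71.5000.

E[X] = C(13,3)·2^(1−C(3,2)) = 143/2 ≈ 71.5000.


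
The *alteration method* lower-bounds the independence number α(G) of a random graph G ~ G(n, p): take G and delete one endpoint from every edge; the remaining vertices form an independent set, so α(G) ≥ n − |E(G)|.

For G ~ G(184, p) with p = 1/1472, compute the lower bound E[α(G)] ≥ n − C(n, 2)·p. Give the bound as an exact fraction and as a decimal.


E[|E(G)|] = C(184, 2)·p = 16836 · (1/1472) = 183/16.
E[α(G)] ≥ n − E[|E(G)|] = 184 − 183/16 = 2761/16.
Numerically: ≈ 172.562.
(This is only a lower bound; the true E[α(G)] may be larger.)

E[α(G)] ≥ 2761/16 ≈ 172.562.


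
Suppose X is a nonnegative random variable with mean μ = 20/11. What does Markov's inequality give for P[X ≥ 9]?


μ = E[X] = 20/11, a = 9.
Markov: P[X ≥ 9] ≤ μ/a = (20/11)/9 = 20/99.
Numerically: ≈ 0.20202.
(Since a = 9 > μ = 1.81818, the bound 20/99 is < 1 and informative.)

P[X ≥ 9] ≤ 20/99 ≈ 0.20202.
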